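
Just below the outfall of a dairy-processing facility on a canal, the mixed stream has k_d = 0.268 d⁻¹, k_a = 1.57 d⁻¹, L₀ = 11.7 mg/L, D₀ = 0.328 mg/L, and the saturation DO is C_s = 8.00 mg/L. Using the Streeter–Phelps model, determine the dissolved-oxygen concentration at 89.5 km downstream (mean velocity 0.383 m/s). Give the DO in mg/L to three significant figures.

Travel time t = x/v = 89.5 km / (0.383 m/s) = 89500 m / 0.383 m/s = 233700 s = 2.705 d.
k_d L₀/(k_a−k_d) = 0.268×11.7/(1.57−0.268) = 3.136/1.302 = 2.408 mg/L.
e^(−k_d t) = e^(−0.268×2.705) = 0.4844; e^(−k_a t) = e^(−1.57×2.705) = 0.01432.
D = 2.408 × (0.4844 − 0.01432) + 0.328 × 0.01432 = 1.132 + 0.004696 = 1.137 mg/L.
DO = C_s − D = 8.00 − 1.137 = 6.863 mg/L.

DO ≈ 6.86 mg/L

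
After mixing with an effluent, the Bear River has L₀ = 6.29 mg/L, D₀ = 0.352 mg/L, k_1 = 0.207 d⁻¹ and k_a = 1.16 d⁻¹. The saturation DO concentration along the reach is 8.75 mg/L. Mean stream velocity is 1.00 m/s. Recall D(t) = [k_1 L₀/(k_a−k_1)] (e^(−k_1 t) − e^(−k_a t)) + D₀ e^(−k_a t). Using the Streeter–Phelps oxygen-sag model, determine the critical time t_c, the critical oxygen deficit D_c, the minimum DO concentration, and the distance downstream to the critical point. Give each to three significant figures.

t_c ≈ 1.50 d; D_c ≈ 0.824 mg/L; min DO ≈ 7.93 mg/L; x_c ≈ 129 km

t_c = [1/(k_a−k_1)] ln[(k_a/k_1)(1 − D₀(k_a−k_1)/(k_1 L₀))]
= [1/(1.16−0.207)] ln[(1.16/0.207)(1 − 0.352×0.9530/(0.207×6.29))]
= (1/0.9530) ln[5.604 × 0.7424] = 1.049 × ln(4.160) = 1.049 × 1.426 = 1.496 d.
L(t_c) = L₀ e^(−k_1 t_c) = 6.29 × 0.7337 = 4.615 mg/L, and at the critical point k_a D_c = k_1 L, so D_c = (0.207/1.16) × 4.615 = 0.8235 mg/L.
Minimum DO = C_s − D_c = 8.75 − 0.8235 = 7.926 mg/L.
x_c = v t_c = 1.00 m/s × 1.496 d × 86400 s/d = 129200 m ≈ 129 km.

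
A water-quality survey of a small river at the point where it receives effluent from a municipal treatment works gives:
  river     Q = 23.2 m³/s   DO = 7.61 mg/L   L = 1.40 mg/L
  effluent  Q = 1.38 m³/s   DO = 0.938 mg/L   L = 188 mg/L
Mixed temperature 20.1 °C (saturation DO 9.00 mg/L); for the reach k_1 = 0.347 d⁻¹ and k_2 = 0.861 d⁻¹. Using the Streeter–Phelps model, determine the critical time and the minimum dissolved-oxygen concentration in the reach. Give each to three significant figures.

Mixed DO = (23.2×7.61 + 1.38×0.938)/(23.2+1.38) = 177.8/24.58 = 7.235 mg/L.
Mixed L₀ = (23.2×1.40 + 1.38×188)/(24.58) = 291.9/24.58 = 11.88 mg/L.
Initial deficit D₀ = C_s − DO₀ = 9.00 − 7.235 = 1.765 mg/L.
t_c = (1/0.5140) ln[(0.861/0.347)(1 − 1.765×0.5140/(0.347×11.88))] = 1.946 × ln(1.935) = 1.284 d.
D_c = (0.347/0.861) × 11.88 × e^(−0.347×1.284) = 0.4030 × 11.88 × 0.6404 = 3.065 mg/L.
Minimum DO = 9.00 − 3.065 = 5.935 mg/L.

t_c ≈ 1.28 d; minimum DO ≈ 5.93 mg/L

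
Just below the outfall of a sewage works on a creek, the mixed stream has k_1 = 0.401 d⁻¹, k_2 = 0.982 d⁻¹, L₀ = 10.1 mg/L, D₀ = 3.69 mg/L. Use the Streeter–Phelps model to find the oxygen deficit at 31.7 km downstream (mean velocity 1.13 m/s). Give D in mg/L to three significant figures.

D ≈ 3.73 mg/L

Travel time t = x/v = 31.7 km / (1.13 m/s) = 31700 m / 1.13 m/s = 28050 s = 0.3247 d.
k_1 L₀/(k_2−k_1) = 0.401×10.1/(0.982−0.401) = 4.050/0.5810 = 6.971 mg/L.
e^(−k_1 t) = e^(−0.401×0.3247) = 0.8779; e^(−k_2 t) = e^(−0.982×0.3247) = 0.7270.
D = 6.971 × (0.8779 − 0.7270) + 3.69 × 0.7270 = 1.052 + 2.683 = 3.735 mg/L.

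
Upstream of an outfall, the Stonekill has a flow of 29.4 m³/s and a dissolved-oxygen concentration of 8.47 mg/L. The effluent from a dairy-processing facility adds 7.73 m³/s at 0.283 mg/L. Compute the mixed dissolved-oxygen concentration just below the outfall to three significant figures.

Flow-weighted mixing: C = (Q_r C_r + Q_w C_w)/(Q_r + Q_w)
= (29.4×8.47 + 7.73×0.283)/(29.4 + 7.73) = 251.2/37.13 = 6.766 mg/L.

6.77 mg/L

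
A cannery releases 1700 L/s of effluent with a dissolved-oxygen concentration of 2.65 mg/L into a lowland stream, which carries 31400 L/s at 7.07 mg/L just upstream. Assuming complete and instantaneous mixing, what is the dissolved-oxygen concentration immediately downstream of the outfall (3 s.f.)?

Flow-weighted mixing: C = (Q_r C_r + Q_w C_w)/(Q_r + Q_w)
= (31400×7.07 + 1700×2.65)/(31400 + 1700) = 226500/33100 = 6.843 mg/L.

6.84 mg/L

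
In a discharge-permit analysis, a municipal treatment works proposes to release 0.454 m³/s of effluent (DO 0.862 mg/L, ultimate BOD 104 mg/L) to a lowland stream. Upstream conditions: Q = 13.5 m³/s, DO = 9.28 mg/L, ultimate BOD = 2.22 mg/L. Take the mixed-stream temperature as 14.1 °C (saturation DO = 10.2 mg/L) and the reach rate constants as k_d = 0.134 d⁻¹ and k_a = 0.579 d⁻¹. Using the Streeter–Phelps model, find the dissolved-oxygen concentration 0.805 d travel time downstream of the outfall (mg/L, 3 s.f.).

Mixed DO = (13.5×9.28 + 0.454×0.862)/(13.5+0.454) = 125.7/13.95 = 9.006 mg/L.
Mixed L₀ = (13.5×2.22 + 0.454×104)/(13.95) = 77.19/13.95 = 5.531 mg/L.
Initial deficit D₀ = C_s − DO₀ = 10.2 − 9.006 = 1.194 mg/L.
D(0.805) = [0.134×5.531/(0.579−0.134)](e^(−0.134×0.805) − e^(−0.579×0.805)) + 1.194 e^(−0.579×0.805)
= 1.666 × (0.8977 − 0.6274) + 1.194 × 0.6274 = 1.199 mg/L.
DO = 10.2 − 1.199 = 9.001 mg/L.

DO ≈ 9.00 mg/L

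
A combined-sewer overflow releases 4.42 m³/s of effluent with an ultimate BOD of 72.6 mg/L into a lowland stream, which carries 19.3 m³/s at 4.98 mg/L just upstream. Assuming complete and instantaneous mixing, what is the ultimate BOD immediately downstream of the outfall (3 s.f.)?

Flow-weighted mixing: C = (Q_r C_r + Q_w C_w)/(Q_r + Q_w)
= (19.3×4.98 + 4.42×72.6)/(19.3 + 4.42) = 417.0/23.72 = 17.58 mg/L.

17.6 mg/L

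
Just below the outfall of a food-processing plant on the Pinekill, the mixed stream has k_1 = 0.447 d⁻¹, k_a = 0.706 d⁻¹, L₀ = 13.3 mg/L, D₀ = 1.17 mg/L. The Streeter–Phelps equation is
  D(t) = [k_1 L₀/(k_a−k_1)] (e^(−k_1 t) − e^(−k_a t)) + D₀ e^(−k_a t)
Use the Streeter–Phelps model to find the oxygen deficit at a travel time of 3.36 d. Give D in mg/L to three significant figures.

k_1 L₀/(k_a−k_1) = 0.447×13.3/(0.706−0.447) = 5.945/0.2590 = 22.95 mg/L.
e^(−k_1 t) = e^(−0.447×3.360) = 0.2227; e^(−k_a t) = e^(−0.706×3.360) = 0.09328.
D = 22.95 × (0.2227 − 0.09328) + 1.17 × 0.09328 = 2.971 + 0.1091 = 3.080 mg/L.

D ≈ 3.08 mg/L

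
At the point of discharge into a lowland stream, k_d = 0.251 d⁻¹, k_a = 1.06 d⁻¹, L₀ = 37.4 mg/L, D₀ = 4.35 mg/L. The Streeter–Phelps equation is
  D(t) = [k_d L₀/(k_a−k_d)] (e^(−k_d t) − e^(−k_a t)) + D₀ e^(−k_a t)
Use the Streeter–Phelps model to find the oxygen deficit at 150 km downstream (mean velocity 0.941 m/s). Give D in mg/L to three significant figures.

Travel time t = x/v = 150 km / (0.941 m/s) = 150000 m / 0.941 m/s = 159400 s = 1.845 d.
k_d L₀/(k_a−k_d) = 0.251×37.4/(1.06−0.251) = 9.387/0.8090 = 11.60 mg/L.
e^(−k_d t) = e^(−0.251×1.845) = 0.6293; e^(−k_a t) = e^(−1.06×1.845) = 0.1415.
D = 11.60 × (0.6293 − 0.1415) + 4.35 × 0.1415 = 5.661 + 0.6154 = 6.276 mg/L.

D ≈ 6.28 mg/L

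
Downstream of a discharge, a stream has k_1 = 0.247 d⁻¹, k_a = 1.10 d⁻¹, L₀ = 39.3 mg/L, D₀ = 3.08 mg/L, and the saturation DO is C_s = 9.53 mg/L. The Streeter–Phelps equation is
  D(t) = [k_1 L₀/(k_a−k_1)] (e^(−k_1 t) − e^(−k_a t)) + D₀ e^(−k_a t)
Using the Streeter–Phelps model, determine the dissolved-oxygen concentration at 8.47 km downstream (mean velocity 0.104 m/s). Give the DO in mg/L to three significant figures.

Travel time t = x/v = 8.47 km / (0.104 m/s) = 8470 m / 0.104 m/s = 81440 s = 0.9426 d.
k_1 L₀/(k_a−k_1) = 0.247×39.3/(1.10−0.247) = 9.707/0.8530 = 11.38 mg/L.
e^(−k_1 t) = e^(−0.247×0.9426) = 0.7923; e^(−k_a t) = e^(−1.10×0.9426) = 0.3546.
D = 11.38 × (0.7923 − 0.3546) + 3.08 × 0.3546 = 4.981 + 1.092 = 6.073 mg/L.
DO = C_s − D = 9.53 − 6.073 = 3.457 mg/L.

DO ≈ 3.46 mg/L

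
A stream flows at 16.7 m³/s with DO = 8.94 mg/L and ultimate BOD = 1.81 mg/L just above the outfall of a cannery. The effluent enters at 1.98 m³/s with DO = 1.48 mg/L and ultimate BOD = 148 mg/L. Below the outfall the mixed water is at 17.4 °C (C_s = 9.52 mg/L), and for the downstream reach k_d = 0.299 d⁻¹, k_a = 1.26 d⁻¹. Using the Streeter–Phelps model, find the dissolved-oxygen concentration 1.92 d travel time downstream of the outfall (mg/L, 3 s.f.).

Mixed DO = (16.7×8.94 + 1.98×1.48)/(16.7+1.98) = 152.2/18.68 = 8.149 mg/L.
Mixed L₀ = (16.7×1.81 + 1.98×148)/(18.68) = 323.3/18.68 = 17.31 mg/L.
Initial deficit D₀ = C_s − DO₀ = 9.52 − 8.149 = 1.371 mg/L.
D(1.92) = [0.299×17.31/(1.26−0.299)](e^(−0.299×1.92) − e^(−1.26×1.92)) + 1.371 e^(−1.26×1.92)
= 5.384 × (0.5632 − 0.08899) + 1.371 × 0.08899 = 2.675 mg/L.
DO = 9.52 − 2.675 = 6.845 mg/L.

DO ≈ 6.84 mg/L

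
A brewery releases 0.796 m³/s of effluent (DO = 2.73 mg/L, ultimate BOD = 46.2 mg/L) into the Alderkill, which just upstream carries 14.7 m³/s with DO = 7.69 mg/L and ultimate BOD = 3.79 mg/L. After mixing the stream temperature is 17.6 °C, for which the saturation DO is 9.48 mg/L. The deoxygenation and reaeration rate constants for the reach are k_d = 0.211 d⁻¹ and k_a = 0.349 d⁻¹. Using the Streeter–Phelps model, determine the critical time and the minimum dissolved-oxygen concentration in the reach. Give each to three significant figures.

Mixed DO = (14.7×7.69 + 0.796×2.73)/(14.7+0.796) = 115.2/15.50 = 7.435 mg/L.
Mixed L₀ = (14.7×3.79 + 0.796×46.2)/(15.50) = 92.49/15.50 = 5.969 mg/L.
Initial deficit D₀ = C_s − DO₀ = 9.48 − 7.435 = 2.045 mg/L.
t_c = (1/0.1380) ln[(0.349/0.211)(1 − 2.045×0.1380/(0.211×5.969))] = 7.246 × ln(1.283) = 1.808 d.
D_c = (0.211/0.349) × 5.969 × e^(−0.211×1.808) = 0.6046 × 5.969 × 0.6828 = 2.464 mg/L.
Minimum DO = 9.48 − 2.464 = 7.016 mg/L.

t_c ≈ 1.81 d; minimum DO ≈ 7.02 mg/L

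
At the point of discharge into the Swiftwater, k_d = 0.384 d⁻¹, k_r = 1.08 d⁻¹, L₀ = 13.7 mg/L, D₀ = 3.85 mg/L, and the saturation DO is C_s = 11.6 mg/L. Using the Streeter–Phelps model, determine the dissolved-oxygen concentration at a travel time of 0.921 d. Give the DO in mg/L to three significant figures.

k_d L₀/(k_r−k_d) = 0.384×13.7/(1.08−0.384) = 5.261/0.6960 = 7.559 mg/L.
e^(−k_d t) = e^(−0.384×0.9210) = 0.7021; e^(−k_r t) = e^(−1.08×0.9210) = 0.3698.
D = 7.559 × (0.7021 − 0.3698) + 3.85 × 0.3698 = 2.511 + 1.424 = 3.935 mg/L.
DO = C_s − D = 11.6 − 3.935 = 7.665 mg/L.

DO ≈ 7.66 mg/L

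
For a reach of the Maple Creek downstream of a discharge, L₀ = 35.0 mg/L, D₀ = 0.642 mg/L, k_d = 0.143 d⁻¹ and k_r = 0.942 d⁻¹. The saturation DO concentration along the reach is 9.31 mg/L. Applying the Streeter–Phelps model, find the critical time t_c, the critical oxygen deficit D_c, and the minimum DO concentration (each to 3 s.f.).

t_c ≈ 2.22 d; D_c ≈ 3.87 mg/L; min DO ≈ 5.44 mg/L

With k_r/k_d = 6.587 and 1 − D₀(k_r−k_d)/(k_d L₀) = 0.8975,
t_c = ln(6.587 × 0.8975) / (0.942 − 0.143) = ln(5.912) / 0.7990 = 1.777/0.7990 = 2.224 d.
L(t_c) = L₀ e^(−k_d t_c) = 35.0 × 0.7276 = 25.47 mg/L, and at the critical point k_r D_c = k_d L, so D_c = (0.143/0.942) × 25.47 = 3.866 mg/L.
Minimum DO = C_s − D_c = 9.31 − 3.866 = 5.444 mg/L.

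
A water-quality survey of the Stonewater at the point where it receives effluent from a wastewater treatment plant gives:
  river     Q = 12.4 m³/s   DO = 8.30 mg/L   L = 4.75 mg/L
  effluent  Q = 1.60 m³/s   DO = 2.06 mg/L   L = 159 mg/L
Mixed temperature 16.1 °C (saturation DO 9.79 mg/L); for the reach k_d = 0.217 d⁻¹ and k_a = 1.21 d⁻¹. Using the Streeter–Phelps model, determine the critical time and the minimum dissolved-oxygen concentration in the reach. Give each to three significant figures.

Mixed DO = (12.4×8.30 + 1.60×2.06)/(12.4+1.60) = 106.2/14.00 = 7.587 mg/L.
Mixed L₀ = (12.4×4.75 + 1.60×159)/(14.00) = 313.3/14.00 = 22.38 mg/L.
Initial deficit D₀ = C_s − DO₀ = 9.79 − 7.587 = 2.203 mg/L.
t_c = (1/0.9930) ln[(1.21/0.217)(1 − 2.203×0.9930/(0.217×22.38))] = 1.007 × ln(3.064) = 1.128 d.
D_c = (0.217/1.21) × 22.38 × e^(−0.217×1.128) = 0.1793 × 22.38 × 0.7829 = 3.142 mg/L.
Minimum DO = 9.79 − 3.142 = 6.648 mg/L.

t_c ≈ 1.13 d; minimum DO ≈ 6.65 mg/L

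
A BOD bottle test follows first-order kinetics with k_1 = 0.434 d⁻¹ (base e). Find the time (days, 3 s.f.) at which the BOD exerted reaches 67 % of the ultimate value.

t ≈ 2.55 d

y/L₀ = 1 − e^(−k_1 t) = 0.67 ⇒ e^(−k_1 t) = 0.330
t = −ln(0.330) / 0.434 = 1.109 / 0.434 = 2.555 d.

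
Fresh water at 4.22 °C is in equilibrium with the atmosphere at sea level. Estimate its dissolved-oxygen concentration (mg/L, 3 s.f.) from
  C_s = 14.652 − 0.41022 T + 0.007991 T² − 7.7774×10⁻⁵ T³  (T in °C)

C_s = 14.652 − 0.41022×4.22 + 0.007991×4.22² − 7.7774×10⁻⁵×4.22³ = 13.06 mg/L.

C_s ≈ 13.1 mg/L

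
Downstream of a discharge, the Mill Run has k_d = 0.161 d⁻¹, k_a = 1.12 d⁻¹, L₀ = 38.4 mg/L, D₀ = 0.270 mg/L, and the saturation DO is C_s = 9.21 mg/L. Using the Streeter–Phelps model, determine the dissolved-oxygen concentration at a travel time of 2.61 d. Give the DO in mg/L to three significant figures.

DO ≈ 5.31 mg/L

k_d L₀/(k_a−k_d) = 0.161×38.4/(1.12−0.161) = 6.182/0.9590 = 6.447 mg/L.
e^(−k_d t) = e^(−0.161×2.610) = 0.6569; e^(−k_a t) = e^(−1.12×2.610) = 0.05376.
D = 6.447 × (0.6569 − 0.05376) + 0.270 × 0.05376 = 3.888 + 0.01452 = 3.903 mg/L.
DO = C_s − D = 9.21 − 3.903 = 5.307 mg/L.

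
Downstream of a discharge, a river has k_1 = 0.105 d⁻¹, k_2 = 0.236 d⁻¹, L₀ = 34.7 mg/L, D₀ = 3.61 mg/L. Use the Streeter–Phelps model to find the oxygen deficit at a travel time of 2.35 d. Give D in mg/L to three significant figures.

k_1 L₀/(k_2−k_1) = 0.105×34.7/(0.236−0.105) = 3.643/0.1310 = 27.81 mg/L.
e^(−k_1 t) = e^(−0.105×2.350) = 0.7813; e^(−k_2 t) = e^(−0.236×2.350) = 0.5743.
D = 27.81 × (0.7813 − 0.5743) + 3.61 × 0.5743 = 5.758 + 2.073 = 7.831 mg/L.

D ≈ 7.83 mg/L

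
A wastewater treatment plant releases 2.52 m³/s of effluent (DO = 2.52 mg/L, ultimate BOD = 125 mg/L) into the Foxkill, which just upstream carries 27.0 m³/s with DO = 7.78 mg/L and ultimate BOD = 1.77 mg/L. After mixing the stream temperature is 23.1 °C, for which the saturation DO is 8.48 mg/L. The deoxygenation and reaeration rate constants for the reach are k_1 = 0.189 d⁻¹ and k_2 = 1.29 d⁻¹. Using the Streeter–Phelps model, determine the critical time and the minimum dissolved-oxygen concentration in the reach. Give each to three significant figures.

t_c ≈ 1.03 d; minimum DO ≈ 7.00 mg/L

Mixed DO = (27.0×7.78 + 2.52×2.52)/(27.0+2.52) = 216.4/29.52 = 7.331 mg/L.
Mixed L₀ = (27.0×1.77 + 2.52×125)/(29.52) = 362.8/29.52 = 12.29 mg/L.
Initial deficit D₀ = C_s − DO₀ = 8.48 − 7.331 = 1.149 mg/L.
t_c = (1/1.101) ln[(1.29/0.189)(1 − 1.149×1.101/(0.189×12.29))] = 0.9083 × ln(3.108) = 1.030 d.
D_c = (0.189/1.29) × 12.29 × e^(−0.189×1.030) = 0.1465 × 12.29 × 0.8231 = 1.482 mg/L.
Minimum DO = 8.48 − 1.482 = 6.998 mg/L.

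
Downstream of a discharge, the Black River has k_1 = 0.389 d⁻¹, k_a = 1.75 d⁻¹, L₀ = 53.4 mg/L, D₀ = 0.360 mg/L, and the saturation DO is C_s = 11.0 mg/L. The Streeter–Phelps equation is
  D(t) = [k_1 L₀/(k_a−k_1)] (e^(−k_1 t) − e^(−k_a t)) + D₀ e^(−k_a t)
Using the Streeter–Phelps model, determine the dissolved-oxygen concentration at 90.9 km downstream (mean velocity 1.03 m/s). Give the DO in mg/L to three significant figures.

DO ≈ 3.24 mg/L

Travel time t = x/v = 90.9 km / (1.03 m/s) = 90900 m / 1.03 m/s = 88250 s = 1.021 d.
k_1 L₀/(k_a−k_1) = 0.389×53.4/(1.75−0.389) = 20.77/1.361 = 15.26 mg/L.
e^(−k_1 t) = e^(−0.389×1.021) = 0.6721; e^(−k_a t) = e^(−1.75×1.021) = 0.1674.
D = 15.26 × (0.6721 − 0.1674) + 0.360 × 0.1674 = 7.704 + 0.06025 = 7.764 mg/L.
DO = C_s − D = 11.0 − 7.764 = 3.236 mg/L.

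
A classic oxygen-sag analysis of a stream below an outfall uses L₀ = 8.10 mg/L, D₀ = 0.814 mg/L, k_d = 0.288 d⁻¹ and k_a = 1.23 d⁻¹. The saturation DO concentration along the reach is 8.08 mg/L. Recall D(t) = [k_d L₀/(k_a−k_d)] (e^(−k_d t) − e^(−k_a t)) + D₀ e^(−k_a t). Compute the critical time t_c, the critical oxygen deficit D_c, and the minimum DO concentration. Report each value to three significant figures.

t_c = [1/(k_a−k_d)] ln[(k_a/k_d)(1 − D₀(k_a−k_d)/(k_d L₀))]
= [1/(1.23−0.288)] ln[(1.23/0.288)(1 − 0.814×0.9420/(0.288×8.10))]
= (1/0.9420) ln[4.271 × 0.6713] = 1.062 × ln(2.867) = 1.062 × 1.053 = 1.118 d.
L(t_c) = L₀ e^(−k_d t_c) = 8.10 × 0.7247 = 5.870 mg/L, and at the critical point k_a D_c = k_d L, so D_c = (0.288/1.23) × 5.870 = 1.374 mg/L.
Minimum DO = C_s − D_c = 8.08 − 1.374 = 6.706 mg/L.

t_c ≈ 1.12 d; D_c ≈ 1.37 mg/L; min DO ≈ 6.71 mg/L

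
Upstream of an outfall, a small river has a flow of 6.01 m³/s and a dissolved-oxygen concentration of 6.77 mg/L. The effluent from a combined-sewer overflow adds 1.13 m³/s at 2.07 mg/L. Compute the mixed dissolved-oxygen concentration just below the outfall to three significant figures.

Flow-weighted mixing: C = (Q_r C_r + Q_w C_w)/(Q_r + Q_w)
= (6.01×6.77 + 1.13×2.07)/(6.01 + 1.13) = 43.03/7.140 = 6.026 mg/L.

6.03 mg/L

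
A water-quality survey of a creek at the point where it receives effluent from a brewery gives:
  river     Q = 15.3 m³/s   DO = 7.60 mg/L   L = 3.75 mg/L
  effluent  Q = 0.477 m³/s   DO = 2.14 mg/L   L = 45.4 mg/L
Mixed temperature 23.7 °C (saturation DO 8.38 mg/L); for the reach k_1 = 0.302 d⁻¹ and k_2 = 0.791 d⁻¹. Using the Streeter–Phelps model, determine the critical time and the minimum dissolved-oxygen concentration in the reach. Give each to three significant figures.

Mixed DO = (15.3×7.60 + 0.477×2.14)/(15.3+0.477) = 117.3/15.78 = 7.435 mg/L.
Mixed L₀ = (15.3×3.75 + 0.477×45.4)/(15.78) = 79.03/15.78 = 5.009 mg/L.
Initial deficit D₀ = C_s − DO₀ = 8.38 − 7.435 = 0.9451 mg/L.
t_c = (1/0.4890) ln[(0.791/0.302)(1 − 0.9451×0.4890/(0.302×5.009))] = 2.045 × ln(1.819) = 1.224 d.
D_c = (0.302/0.791) × 5.009 × e^(−0.302×1.224) = 0.3818 × 5.009 × 0.6911 = 1.322 mg/L.
Minimum DO = 8.38 − 1.322 = 7.058 mg/L.

t_c ≈ 1.22 d; minimum DO ≈ 7.06 mg/L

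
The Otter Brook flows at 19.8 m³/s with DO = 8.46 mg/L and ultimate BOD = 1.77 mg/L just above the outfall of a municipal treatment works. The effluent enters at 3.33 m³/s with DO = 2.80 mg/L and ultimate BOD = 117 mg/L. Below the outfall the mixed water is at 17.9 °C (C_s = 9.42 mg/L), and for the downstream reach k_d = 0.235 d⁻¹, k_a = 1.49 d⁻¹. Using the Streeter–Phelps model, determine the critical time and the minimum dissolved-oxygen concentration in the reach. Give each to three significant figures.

Mixed DO = (19.8×8.46 + 3.33×2.80)/(19.8+3.33) = 176.8/23.13 = 7.645 mg/L.
Mixed L₀ = (19.8×1.77 + 3.33×117)/(23.13) = 424.7/23.13 = 18.36 mg/L.
Initial deficit D₀ = C_s − DO₀ = 9.42 − 7.645 = 1.775 mg/L.
t_c = (1/1.255) ln[(1.49/0.235)(1 − 1.775×1.255/(0.235×18.36))] = 0.7968 × ln(3.067) = 0.8930 d.
D_c = (0.235/1.49) × 18.36 × e^(−0.235×0.8930) = 0.1577 × 18.36 × 0.8107 = 2.347 mg/L.
Minimum DO = 9.42 − 2.347 = 7.073 mg/L.

t_c ≈ 0.893 d; minimum DO ≈ 7.07 mg/L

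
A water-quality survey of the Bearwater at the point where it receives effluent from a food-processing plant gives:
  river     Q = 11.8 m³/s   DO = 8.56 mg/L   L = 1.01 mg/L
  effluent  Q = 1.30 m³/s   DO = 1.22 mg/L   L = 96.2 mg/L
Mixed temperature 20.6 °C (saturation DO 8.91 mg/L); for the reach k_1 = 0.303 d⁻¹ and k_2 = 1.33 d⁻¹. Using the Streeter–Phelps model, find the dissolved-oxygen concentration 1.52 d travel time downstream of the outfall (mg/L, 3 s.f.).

DO ≈ 7.23 mg/L

Mixed DO = (11.8×8.56 + 1.30×1.22)/(11.8+1.30) = 102.6/13.10 = 7.832 mg/L.
Mixed L₀ = (11.8×1.01 + 1.30×96.2)/(13.10) = 137.0/13.10 = 10.46 mg/L.
Initial deficit D₀ = C_s − DO₀ = 8.91 − 7.832 = 1.078 mg/L.
D(1.52) = [0.303×10.46/(1.33−0.303)](e^(−0.303×1.52) − e^(−1.33×1.52)) + 1.078 e^(−1.33×1.52)
= 3.085 × (0.6309 − 0.1324) + 1.078 × 0.1324 = 1.681 mg/L.
DO = 8.91 − 1.681 = 7.229 mg/L.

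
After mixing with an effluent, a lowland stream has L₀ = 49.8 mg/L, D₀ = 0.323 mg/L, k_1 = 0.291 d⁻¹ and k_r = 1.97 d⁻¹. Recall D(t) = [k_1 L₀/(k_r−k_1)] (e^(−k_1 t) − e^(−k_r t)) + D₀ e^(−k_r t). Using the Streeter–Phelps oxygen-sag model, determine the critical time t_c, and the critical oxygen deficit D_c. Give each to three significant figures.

t_c ≈ 1.12 d; D_c ≈ 5.32 mg/L

With k_r/k_1 = 6.770 and 1 − D₀(k_r−k_1)/(k_1 L₀) = 0.9626,
t_c = ln(6.770 × 0.9626) / (1.97 − 0.291) = ln(6.516) / 1.679 = 1.874/1.679 = 1.116 d.
D_c = (k_1/k_r) L₀ e^(−k_1 t_c) = (0.291/1.97) × 49.8 × e^(−0.291×1.116) = 0.1477 × 49.8 × 0.7226 = 5.316 mg/L.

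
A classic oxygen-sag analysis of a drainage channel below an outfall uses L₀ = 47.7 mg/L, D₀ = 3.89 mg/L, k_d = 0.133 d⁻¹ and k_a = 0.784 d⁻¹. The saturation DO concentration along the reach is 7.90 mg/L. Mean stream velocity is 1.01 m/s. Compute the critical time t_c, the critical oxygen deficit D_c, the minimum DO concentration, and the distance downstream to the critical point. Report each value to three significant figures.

t_c ≈ 1.94 d; D_c ≈ 6.25 mg/L; min DO ≈ 1.65 mg/L; x_c ≈ 170 km

t_c = [1/(k_a−k_d)] ln[(k_a/k_d)(1 − D₀(k_a−k_d)/(k_d L₀))]
= [1/(0.784−0.133)] ln[(0.784/0.133)(1 − 3.89×0.6510/(0.133×47.7))]
= (1/0.6510) ln[5.895 × 0.6008] = 1.536 × ln(3.542) = 1.536 × 1.265 = 1.943 d.
D_c = (k_d/k_a) L₀ e^(−k_d t_c) = (0.133/0.784) × 47.7 × e^(−0.133×1.943) = 0.1696 × 47.7 × 0.7723 = 6.250 mg/L.
Minimum DO = C_s − D_c = 7.90 − 6.250 = 1.650 mg/L.
x_c = v t_c = 1.01 m/s × 1.943 d × 86400 s/d = 169500 m ≈ 170 km.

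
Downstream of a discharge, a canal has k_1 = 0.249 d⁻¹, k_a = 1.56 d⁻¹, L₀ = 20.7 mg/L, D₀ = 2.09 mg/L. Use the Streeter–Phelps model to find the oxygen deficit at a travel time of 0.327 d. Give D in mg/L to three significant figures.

k_1 L₀/(k_a−k_1) = 0.249×20.7/(1.56−0.249) = 5.154/1.311 = 3.932 mg/L.
e^(−k_1 t) = e^(−0.249×0.3270) = 0.9218; e^(−k_a t) = e^(−1.56×0.3270) = 0.6004.
D = 3.932 × (0.9218 − 0.6004) + 2.09 × 0.6004 = 1.264 + 1.255 = 2.518 mg/L.

D ≈ 2.52 mg/L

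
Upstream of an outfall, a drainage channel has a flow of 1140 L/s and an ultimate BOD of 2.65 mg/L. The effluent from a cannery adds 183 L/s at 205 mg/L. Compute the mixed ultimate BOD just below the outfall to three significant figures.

Flow-weighted mixing: C = (Q_r C_r + Q_w C_w)/(Q_r + Q_w)
= (1140×2.65 + 183×205)/(1140 + 183) = 40540/1323 = 30.64 mg/L.

30.6 mg/L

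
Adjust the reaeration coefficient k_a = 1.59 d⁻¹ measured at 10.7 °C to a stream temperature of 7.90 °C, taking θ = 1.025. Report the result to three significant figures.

k_a(T₂) = k_a(T₁) · θ^(T₂−T₁) = 1.59 × 1.025^(7.90−10.7)
= 1.59 × 1.025^-2.80 = 1.59 × 0.9332 = 1.484 d⁻¹.

k_a ≈ 1.48 d⁻¹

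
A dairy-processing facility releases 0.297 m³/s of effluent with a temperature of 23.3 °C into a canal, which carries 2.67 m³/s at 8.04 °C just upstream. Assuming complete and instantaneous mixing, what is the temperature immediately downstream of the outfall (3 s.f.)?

9.57 °C

Flow-weighted mixing: C = (Q_r C_r + Q_w C_w)/(Q_r + Q_w)
= (2.67×8.04 + 0.297×23.3)/(2.67 + 0.297) = 28.39/2.967 = 9.568 °C.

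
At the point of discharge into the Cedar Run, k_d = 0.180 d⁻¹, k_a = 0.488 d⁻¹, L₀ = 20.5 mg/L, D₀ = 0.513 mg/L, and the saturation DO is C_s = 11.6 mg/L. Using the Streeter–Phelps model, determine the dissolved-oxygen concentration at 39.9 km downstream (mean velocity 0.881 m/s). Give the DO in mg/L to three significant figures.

Travel time t = x/v = 39.9 km / (0.881 m/s) = 39900 m / 0.881 m/s = 45290 s = 0.5242 d.
k_d L₀/(k_a−k_d) = 0.180×20.5/(0.488−0.180) = 3.690/0.3080 = 11.98 mg/L.
e^(−k_d t) = e^(−0.180×0.5242) = 0.9100; e^(−k_a t) = e^(−0.488×0.5242) = 0.7743.
D = 11.98 × (0.9100 − 0.7743) + 0.513 × 0.7743 = 1.625 + 0.3972 = 2.023 mg/L.
DO = C_s − D = 11.6 − 2.023 = 9.577 mg/L.

DO ≈ 9.58 mg/L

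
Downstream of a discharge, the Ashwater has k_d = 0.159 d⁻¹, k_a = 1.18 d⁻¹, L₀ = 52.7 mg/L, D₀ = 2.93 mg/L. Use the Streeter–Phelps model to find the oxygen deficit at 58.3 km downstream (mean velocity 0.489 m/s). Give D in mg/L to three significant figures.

Travel time t = x/v = 58.3 km / (0.489 m/s) = 58300 m / 0.489 m/s = 119200 s = 1.380 d.
k_d L₀/(k_a−k_d) = 0.159×52.7/(1.18−0.159) = 8.379/1.021 = 8.207 mg/L.
e^(−k_d t) = e^(−0.159×1.380) = 0.8030; e^(−k_a t) = e^(−1.18×1.380) = 0.1963.
D = 8.207 × (0.8030 − 0.1963) + 2.93 × 0.1963 = 4.979 + 0.5751 = 5.554 mg/L.

D ≈ 5.55 mg/L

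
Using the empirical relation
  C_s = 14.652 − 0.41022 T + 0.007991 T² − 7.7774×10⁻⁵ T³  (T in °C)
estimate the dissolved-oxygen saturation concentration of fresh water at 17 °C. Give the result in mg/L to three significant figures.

C_s = 14.652 − 0.41022×17 + 0.007991×17² − 7.7774×10⁻⁵×17³ = 9.606 mg/L.

C_s ≈ 9.61 mg/L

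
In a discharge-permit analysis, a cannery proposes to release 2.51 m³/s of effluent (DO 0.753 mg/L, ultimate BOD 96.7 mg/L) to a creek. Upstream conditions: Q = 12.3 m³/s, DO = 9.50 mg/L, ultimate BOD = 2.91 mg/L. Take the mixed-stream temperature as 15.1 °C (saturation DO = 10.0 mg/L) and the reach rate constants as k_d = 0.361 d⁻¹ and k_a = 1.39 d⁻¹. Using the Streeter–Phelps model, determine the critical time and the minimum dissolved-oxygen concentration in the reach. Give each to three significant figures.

Mixed DO = (12.3×9.50 + 2.51×0.753)/(12.3+2.51) = 118.7/14.81 = 8.018 mg/L.
Mixed L₀ = (12.3×2.91 + 2.51×96.7)/(14.81) = 278.5/14.81 = 18.81 mg/L.
Initial deficit D₀ = C_s − DO₀ = 10.0 − 8.018 = 1.982 mg/L.
t_c = (1/1.029) ln[(1.39/0.361)(1 − 1.982×1.029/(0.361×18.81))] = 0.9718 × ln(2.693) = 0.9629 d.
D_c = (0.361/1.39) × 18.81 × e^(−0.361×0.9629) = 0.2597 × 18.81 × 0.7064 = 3.450 mg/L.
Minimum DO = 10.0 − 3.450 = 6.550 mg/L.

t_c ≈ 0.963 d; minimum DO ≈ 6.55 mg/L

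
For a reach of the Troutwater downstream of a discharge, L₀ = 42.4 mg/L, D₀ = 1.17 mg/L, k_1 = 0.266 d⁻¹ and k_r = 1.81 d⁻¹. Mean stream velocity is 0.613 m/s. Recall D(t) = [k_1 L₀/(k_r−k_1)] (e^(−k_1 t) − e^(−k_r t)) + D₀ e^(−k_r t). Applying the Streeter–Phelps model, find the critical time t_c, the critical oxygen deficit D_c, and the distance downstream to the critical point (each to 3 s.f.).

t_c ≈ 1.13 d; D_c ≈ 4.61 mg/L; x_c ≈ 59.8 km

At the critical point dD/dt = 0, so k_1 L₀ e^(−k_1 t) = k_r D. Substituting D(t) from the Streeter–Phelps equation and solving for t gives
t_c = ln[(k_r/k_1)(1 − D₀(k_r−k_1)/(k_1 L₀))] / (k_r−k_1).
Here k_r−k_1 = 1.544 d⁻¹ and 1 − D₀(k_r−k_1)/(k_1 L₀) = 1 − 1.17×1.544/(0.266×42.4) = 0.8398, so
t_c = ln(6.805 × 0.8398) / 1.544 = 1.743 / 1.544 = 1.129 d.
L(t_c) = L₀ e^(−k_1 t_c) = 42.4 × 0.7406 = 31.40 mg/L, and at the critical point k_r D_c = k_1 L, so D_c = (0.266/1.81) × 31.40 = 4.615 mg/L.
x_c = v t_c = 0.613 m/s × 1.129 d × 86400 s/d = 59790 m ≈ 59.8 km.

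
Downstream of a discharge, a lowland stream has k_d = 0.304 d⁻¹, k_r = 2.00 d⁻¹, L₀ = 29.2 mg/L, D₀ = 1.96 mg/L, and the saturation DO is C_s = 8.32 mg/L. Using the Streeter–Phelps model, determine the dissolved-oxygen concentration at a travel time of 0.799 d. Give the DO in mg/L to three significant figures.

k_d L₀/(k_r−k_d) = 0.304×29.2/(2.00−0.304) = 8.877/1.696 = 5.234 mg/L.
e^(−k_d t) = e^(−0.304×0.7990) = 0.7844; e^(−k_r t) = e^(−2.00×0.7990) = 0.2023.
D = 5.234 × (0.7844 − 0.2023) + 1.96 × 0.2023 = 3.046 + 0.3965 = 3.443 mg/L.
DO = C_s − D = 8.32 − 3.443 = 4.877 mg/L.

DO ≈ 4.88 mg/L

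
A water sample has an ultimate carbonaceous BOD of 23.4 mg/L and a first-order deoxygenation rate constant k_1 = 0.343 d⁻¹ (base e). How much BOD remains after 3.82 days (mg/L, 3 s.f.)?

L ≈ 6.31 mg/L

L_t = L₀ e^(−k_1 t) = 23.4 × e^(−0.343×3.82) = 23.4 × 0.2697 = 6.312 mg/L.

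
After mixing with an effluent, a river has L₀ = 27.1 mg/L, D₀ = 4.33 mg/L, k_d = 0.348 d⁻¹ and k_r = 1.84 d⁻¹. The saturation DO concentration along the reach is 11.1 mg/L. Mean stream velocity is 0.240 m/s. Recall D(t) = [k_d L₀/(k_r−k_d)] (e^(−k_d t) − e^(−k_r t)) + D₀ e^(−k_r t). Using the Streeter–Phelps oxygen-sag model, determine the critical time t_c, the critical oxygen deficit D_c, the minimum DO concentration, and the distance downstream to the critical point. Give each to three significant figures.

With k_r/k_d = 5.287 and 1 − D₀(k_r−k_d)/(k_d L₀) = 0.3150,
t_c = ln(5.287 × 0.3150) / (1.84 − 0.348) = ln(1.665) / 1.492 = 0.5100/1.492 = 0.3419 d.
L(t_c) = L₀ e^(−k_d t_c) = 27.1 × 0.8878 = 24.06 mg/L, and at the critical point k_r D_c = k_d L, so D_c = (0.348/1.84) × 24.06 = 4.551 mg/L.
Minimum DO = C_s − D_c = 11.1 − 4.551 = 6.549 mg/L.
x_c = v t_c = 0.240 m/s × 0.3419 d × 86400 s/d = 7089 m ≈ 7.09 km.

t_c ≈ 0.342 d; D_c ≈ 4.55 mg/L; min DO ≈ 6.55 mg/L; x_c ≈ 7.09 km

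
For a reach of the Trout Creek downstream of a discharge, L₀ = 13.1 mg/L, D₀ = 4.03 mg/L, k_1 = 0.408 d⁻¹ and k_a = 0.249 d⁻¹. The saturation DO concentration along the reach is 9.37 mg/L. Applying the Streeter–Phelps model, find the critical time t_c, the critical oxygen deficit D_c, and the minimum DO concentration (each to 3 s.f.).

At the critical point dD/dt = 0, so k_1 L₀ e^(−k_1 t) = k_a D. Substituting D(t) from the Streeter–Phelps equation and solving for t gives
t_c = ln[(k_a/k_1)(1 − D₀(k_a−k_1)/(k_1 L₀))] / (k_a−k_1).
Here k_a−k_1 = -0.1590 d⁻¹ and 1 − D₀(k_a−k_1)/(k_1 L₀) = 1 − 4.03×-0.1590/(0.408×13.1) = 1.120, so
t_c = ln(0.6103 × 1.120) / -0.1590 = -0.3806 / -0.1590 = 2.394 d.
D_c = (k_1/k_a) L₀ e^(−k_1 t_c) = (0.408/0.249) × 13.1 × e^(−0.408×2.394) = 1.639 × 13.1 × 0.3766 = 8.084 mg/L.
Minimum DO = C_s − D_c = 9.37 − 8.084 = 1.286 mg/L.

t_c ≈ 2.39 d; D_c ≈ 8.08 mg/L; min DO ≈ 1.29 mg/L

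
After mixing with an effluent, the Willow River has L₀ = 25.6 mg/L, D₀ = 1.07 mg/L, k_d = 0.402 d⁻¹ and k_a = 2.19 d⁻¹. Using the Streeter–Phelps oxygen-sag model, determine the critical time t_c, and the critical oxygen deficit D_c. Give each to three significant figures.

At the critical point dD/dt = 0, so k_d L₀ e^(−k_d t) = k_a D. Substituting D(t) from the Streeter–Phelps equation and solving for t gives
t_c = ln[(k_a/k_d)(1 − D₀(k_a−k_d)/(k_d L₀))] / (k_a−k_d).
Here k_a−k_d = 1.788 d⁻¹ and 1 − D₀(k_a−k_d)/(k_d L₀) = 1 − 1.07×1.788/(0.402×25.6) = 0.8141, so
t_c = ln(5.448 × 0.8141) / 1.788 = 1.490 / 1.788 = 0.8331 d.
L(t_c) = L₀ e^(−k_d t_c) = 25.6 × 0.7154 = 18.31 mg/L, and at the critical point k_a D_c = k_d L, so D_c = (0.402/2.19) × 18.31 = 3.362 mg/L.

t_c ≈ 0.833 d; D_c ≈ 3.36 mg/L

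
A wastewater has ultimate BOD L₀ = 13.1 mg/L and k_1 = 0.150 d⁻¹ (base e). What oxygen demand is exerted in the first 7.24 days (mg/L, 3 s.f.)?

y_t = L₀(1 − e^(−k_1 t)) = 13.1 × (1 − e^(−0.150×7.24))
= 13.1 × (1 − 0.3376) = 13.1 × 0.6624 = 8.678 mg/L.

y ≈ 8.68 mg/L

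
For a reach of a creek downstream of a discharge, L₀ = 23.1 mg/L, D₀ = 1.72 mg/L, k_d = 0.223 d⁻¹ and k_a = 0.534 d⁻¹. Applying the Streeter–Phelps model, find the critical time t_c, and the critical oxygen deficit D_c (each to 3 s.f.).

At the critical point dD/dt = 0, so k_d L₀ e^(−k_d t) = k_a D. Substituting D(t) from the Streeter–Phelps equation and solving for t gives
t_c = ln[(k_a/k_d)(1 − D₀(k_a−k_d)/(k_d L₀))] / (k_a−k_d).
Here k_a−k_d = 0.3110 d⁻¹ and 1 − D₀(k_a−k_d)/(k_d L₀) = 1 − 1.72×0.3110/(0.223×23.1) = 0.8962, so
t_c = ln(2.395 × 0.8962) / 0.3110 = 0.7636 / 0.3110 = 2.455 d.
D_c = (k_d/k_a) L₀ e^(−k_d t_c) = (0.223/0.534) × 23.1 × e^(−0.223×2.455) = 0.4176 × 23.1 × 0.5784 = 5.579 mg/L.

t_c ≈ 2.46 d; D_c ≈ 5.58 mg/L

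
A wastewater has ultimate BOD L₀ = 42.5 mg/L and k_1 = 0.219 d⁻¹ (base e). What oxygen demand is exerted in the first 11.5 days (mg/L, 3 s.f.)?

y_t = L₀(1 − e^(−k_1 t)) = 42.5 × (1 − e^(−0.219×11.5))
= 42.5 × (1 − 0.08058) = 42.5 × 0.9194 = 39.08 mg/L.

y ≈ 39.1 mg/L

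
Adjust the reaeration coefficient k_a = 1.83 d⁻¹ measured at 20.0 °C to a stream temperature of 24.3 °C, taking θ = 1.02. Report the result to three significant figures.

k_a(T₂) = k_a(T₁) · θ^(T₂−T₁) = 1.83 × 1.02^(24.3−20.0)
= 1.83 × 1.02^4.30 = 1.83 × 1.089 = 1.993 d⁻¹.

k_a ≈ 1.99 d⁻¹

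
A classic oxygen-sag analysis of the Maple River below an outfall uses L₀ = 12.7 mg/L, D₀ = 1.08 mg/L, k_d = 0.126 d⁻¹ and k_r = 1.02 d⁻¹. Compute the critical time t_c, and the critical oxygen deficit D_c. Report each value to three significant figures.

t_c ≈ 1.30 d; D_c ≈ 1.33 mg/L

At the critical point dD/dt = 0, so k_d L₀ e^(−k_d t) = k_r D. Substituting D(t) from the Streeter–Phelps equation and solving for t gives
t_c = ln[(k_r/k_d)(1 − D₀(k_r−k_d)/(k_d L₀))] / (k_r−k_d).
Here k_r−k_d = 0.8940 d⁻¹ and 1 − D₀(k_r−k_d)/(k_d L₀) = 1 − 1.08×0.8940/(0.126×12.7) = 0.3966, so
t_c = ln(8.095 × 0.3966) / 0.8940 = 1.167 / 0.8940 = 1.305 d.
L(t_c) = L₀ e^(−k_d t_c) = 12.7 × 0.8484 = 10.77 mg/L, and at the critical point k_r D_c = k_d L, so D_c = (0.126/1.02) × 10.77 = 1.331 mg/L.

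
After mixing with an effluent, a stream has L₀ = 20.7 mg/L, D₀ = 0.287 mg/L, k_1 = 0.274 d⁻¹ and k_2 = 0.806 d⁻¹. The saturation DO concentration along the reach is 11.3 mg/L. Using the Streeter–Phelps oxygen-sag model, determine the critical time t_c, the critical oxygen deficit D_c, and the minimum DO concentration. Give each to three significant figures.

t_c ≈ 1.98 d; D_c ≈ 4.09 mg/L; min DO ≈ 7.21 mg/L

At the critical point dD/dt = 0, so k_1 L₀ e^(−k_1 t) = k_2 D. Substituting D(t) from the Streeter–Phelps equation and solving for t gives
t_c = ln[(k_2/k_1)(1 − D₀(k_2−k_1)/(k_1 L₀))] / (k_2−k_1).
Here k_2−k_1 = 0.5320 d⁻¹ and 1 − D₀(k_2−k_1)/(k_1 L₀) = 1 − 0.287×0.5320/(0.274×20.7) = 0.9731, so
t_c = ln(2.942 × 0.9731) / 0.5320 = 1.052 / 0.5320 = 1.977 d.
L(t_c) = L₀ e^(−k_1 t_c) = 20.7 × 0.5818 = 12.04 mg/L, and at the critical point k_2 D_c = k_1 L, so D_c = (0.274/0.806) × 12.04 = 4.094 mg/L.
Minimum DO = C_s − D_c = 11.3 − 4.094 = 7.206 mg/L.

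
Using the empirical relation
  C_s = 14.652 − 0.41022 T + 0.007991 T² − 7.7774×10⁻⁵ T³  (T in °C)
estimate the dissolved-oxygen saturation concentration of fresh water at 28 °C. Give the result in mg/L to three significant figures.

C_s = 14.652 − 0.41022×28 + 0.007991×28² − 7.7774×10⁻⁵×28³ = 7.723 mg/L.

C_s ≈ 7.72 mg/L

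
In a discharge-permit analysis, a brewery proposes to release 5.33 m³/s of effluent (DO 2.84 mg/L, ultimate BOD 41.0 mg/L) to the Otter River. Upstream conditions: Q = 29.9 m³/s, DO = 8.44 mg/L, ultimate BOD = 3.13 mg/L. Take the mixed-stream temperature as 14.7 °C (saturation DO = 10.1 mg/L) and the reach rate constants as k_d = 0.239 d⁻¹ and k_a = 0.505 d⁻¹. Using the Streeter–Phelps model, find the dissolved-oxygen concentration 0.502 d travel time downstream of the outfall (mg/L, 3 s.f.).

DO ≈ 7.27 mg/L

Mixed DO = (29.9×8.44 + 5.33×2.84)/(29.9+5.33) = 267.5/35.23 = 7.593 mg/L.
Mixed L₀ = (29.9×3.13 + 5.33×41.0)/(35.23) = 312.1/35.23 = 8.859 mg/L.
Initial deficit D₀ = C_s − DO₀ = 10.1 − 7.593 = 2.507 mg/L.
D(0.502) = [0.239×8.859/(0.505−0.239)](e^(−0.239×0.502) − e^(−0.505×0.502)) + 2.507 e^(−0.505×0.502)
= 7.960 × (0.8869 − 0.7761) + 2.507 × 0.7761 = 2.828 mg/L.
DO = 10.1 − 2.828 = 7.272 mg/L.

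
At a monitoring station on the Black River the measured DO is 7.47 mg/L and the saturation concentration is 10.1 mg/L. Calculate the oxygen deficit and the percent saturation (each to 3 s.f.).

D = C_s − C = 10.1 − 7.47 = 2.63 mg/L.
% saturation = 7.47/10.1 × 100 = 74.0 %.

D ≈ 2.63 mg/L; 74.0 % saturation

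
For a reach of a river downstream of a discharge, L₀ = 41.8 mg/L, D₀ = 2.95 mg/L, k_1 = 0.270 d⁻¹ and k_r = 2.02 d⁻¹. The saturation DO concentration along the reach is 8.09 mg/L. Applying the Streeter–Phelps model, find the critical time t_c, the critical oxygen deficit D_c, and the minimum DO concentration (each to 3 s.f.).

At the critical point dD/dt = 0, so k_1 L₀ e^(−k_1 t) = k_r D. Substituting D(t) from the Streeter–Phelps equation and solving for t gives
t_c = ln[(k_r/k_1)(1 − D₀(k_r−k_1)/(k_1 L₀))] / (k_r−k_1).
Here k_r−k_1 = 1.750 d⁻¹ and 1 − D₀(k_r−k_1)/(k_1 L₀) = 1 − 2.95×1.750/(0.270×41.8) = 0.5426, so
t_c = ln(7.481 × 0.5426) / 1.750 = 1.401 / 1.750 = 0.8006 d.
D_c = (k_1/k_r) L₀ e^(−k_1 t_c) = (0.270/2.02) × 41.8 × e^(−0.270×0.8006) = 0.1337 × 41.8 × 0.8056 = 4.501 mg/L.
Minimum DO = C_s − D_c = 8.09 − 4.501 = 3.589 mg/L.

t_c ≈ 0.801 d; D_c ≈ 4.50 mg/L; min DO ≈ 3.59 mg/L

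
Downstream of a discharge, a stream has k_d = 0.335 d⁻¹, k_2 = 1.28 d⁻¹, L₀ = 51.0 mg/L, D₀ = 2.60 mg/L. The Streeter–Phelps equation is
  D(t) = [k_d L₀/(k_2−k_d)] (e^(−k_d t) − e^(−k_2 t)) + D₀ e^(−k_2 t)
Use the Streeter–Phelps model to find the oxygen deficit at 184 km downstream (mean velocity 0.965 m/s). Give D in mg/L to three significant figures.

Travel time t = x/v = 184 km / (0.965 m/s) = 184000 m / 0.965 m/s = 190700 s = 2.207 d.
k_d L₀/(k_2−k_d) = 0.335×51.0/(1.28−0.335) = 17.09/0.9450 = 18.08 mg/L.
e^(−k_d t) = e^(−0.335×2.207) = 0.4774; e^(−k_2 t) = e^(−1.28×2.207) = 0.05932.
D = 18.08 × (0.4774 − 0.05932) + 2.60 × 0.05932 = 7.559 + 0.1542 = 7.714 mg/L.

D ≈ 7.71 mg/L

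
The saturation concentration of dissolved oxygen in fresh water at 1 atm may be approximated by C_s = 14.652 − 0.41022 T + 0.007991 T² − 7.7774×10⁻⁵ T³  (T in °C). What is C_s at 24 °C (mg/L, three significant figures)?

C_s ≈ 8.33 mg/L

C_s = 14.652 − 0.41022×24 + 0.007991×24² − 7.7774×10⁻⁵×24³ = 8.334 mg/L.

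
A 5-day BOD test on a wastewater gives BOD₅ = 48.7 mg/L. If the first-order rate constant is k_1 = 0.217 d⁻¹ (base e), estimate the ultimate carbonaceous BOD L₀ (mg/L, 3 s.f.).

L₀ ≈ 73.6 mg/L

BOD₅ = L₀(1 − e^(−5k_1)) ⇒ L₀ = BOD₅ / (1 − e^(−5×0.217))
= 48.7 / (1 − 0.3379) = 48.7 / 0.6621 = 73.55 mg/L.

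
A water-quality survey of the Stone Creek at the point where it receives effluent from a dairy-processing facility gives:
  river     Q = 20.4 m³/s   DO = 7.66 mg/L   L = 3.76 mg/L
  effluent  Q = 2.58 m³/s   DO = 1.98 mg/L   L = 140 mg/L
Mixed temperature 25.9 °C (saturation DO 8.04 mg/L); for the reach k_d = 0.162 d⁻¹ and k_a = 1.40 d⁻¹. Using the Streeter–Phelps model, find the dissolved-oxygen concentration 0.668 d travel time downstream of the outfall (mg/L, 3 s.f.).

Mixed DO = (20.4×7.66 + 2.58×1.98)/(20.4+2.58) = 161.4/22.98 = 7.022 mg/L.
Mixed L₀ = (20.4×3.76 + 2.58×140)/(22.98) = 437.9/22.98 = 19.06 mg/L.
Initial deficit D₀ = C_s − DO₀ = 8.04 − 7.022 = 1.018 mg/L.
D(0.668) = [0.162×19.06/(1.40−0.162)](e^(−0.162×0.668) − e^(−1.40×0.668)) + 1.018 e^(−1.40×0.668)
= 2.494 × (0.8974 − 0.3925) + 1.018 × 0.3925 = 1.659 mg/L.
DO = 8.04 − 1.659 = 6.381 mg/L.

DO ≈ 6.38 mg/L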